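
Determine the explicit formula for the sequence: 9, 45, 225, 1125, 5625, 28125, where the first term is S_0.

Check ratios: 45 / 9 = 5.0
Common ratio r = 5.
First term a = 9.
Formula: S_i = 9 * 5^i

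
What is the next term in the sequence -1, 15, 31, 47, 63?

Differences: 15 - -1 = 16
This is an arithmetic sequence with common difference d = 16.
Next term = 63 + 16 = 79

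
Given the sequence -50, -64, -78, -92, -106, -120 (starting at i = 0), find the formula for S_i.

Check differences: -64 - -50 = -14
-78 - -64 = -14
Common difference d = -14.
First term a = -50.
Formula: S_i = -50 - 14*i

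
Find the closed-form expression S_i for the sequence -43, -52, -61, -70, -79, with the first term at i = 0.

Check differences: -52 - -43 = -9
-61 - -52 = -9
Common difference d = -9.
First term a = -43.
Formula: S_i = -43 - 9*i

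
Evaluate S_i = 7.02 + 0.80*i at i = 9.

S_9 = 7.02 + 0.8*9 = 7.02 + 7.2 = 14.22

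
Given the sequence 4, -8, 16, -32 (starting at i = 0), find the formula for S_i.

Check ratios: -8 / 4 = -2.0
Common ratio r = -2.
First term a = 4.
Formula: S_i = 4 * (-2)^i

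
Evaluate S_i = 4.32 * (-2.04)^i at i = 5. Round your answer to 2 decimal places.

S_5 = 4.32 * (-2.04)^5 ≈ 4.32 * -35.3306 ≈ -152.63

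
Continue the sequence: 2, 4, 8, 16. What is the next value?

Ratios: 4 / 2 = 2.0
This is a geometric sequence with common ratio r = 2.
Next term = 16 * 2 = 32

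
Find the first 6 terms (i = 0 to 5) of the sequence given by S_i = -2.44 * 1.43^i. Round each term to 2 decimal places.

This is a geometric sequence.
i=0: S_0 = -2.44 * 1.43^0 = -2.44
i=1: S_1 = -2.44 * 1.43^1 ≈ -3.49
i=2: S_2 = -2.44 * 1.43^2 ≈ -4.99
i=3: S_3 = -2.44 * 1.43^3 ≈ -7.14
i=4: S_4 = -2.44 * 1.43^4 ≈ -10.2
i=5: S_5 = -2.44 * 1.43^5 ≈ -14.59
The first 6 terms are: [-2.44, -3.49, -4.99, -7.14, -10.2, -14.59]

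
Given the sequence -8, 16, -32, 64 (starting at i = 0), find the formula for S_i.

Check ratios: 16 / -8 = -2.0
Common ratio r = -2.
First term a = -8.
Formula: S_i = -8 * (-2)^i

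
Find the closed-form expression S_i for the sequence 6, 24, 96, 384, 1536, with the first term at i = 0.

Check ratios: 24 / 6 = 4.0
Common ratio r = 4.
First term a = 6.
Formula: S_i = 6 * 4^i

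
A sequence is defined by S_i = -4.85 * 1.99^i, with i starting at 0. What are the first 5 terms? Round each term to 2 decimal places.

This is a geometric sequence.
i=0: S_0 = -4.85 * 1.99^0 = -4.85
i=1: S_1 = -4.85 * 1.99^1 ≈ -9.65
i=2: S_2 = -4.85 * 1.99^2 ≈ -19.21
i=3: S_3 = -4.85 * 1.99^3 ≈ -38.22
i=4: S_4 = -4.85 * 1.99^4 ≈ -76.06
The first 5 terms are: [-4.85, -9.65, -19.21, -38.22, -76.06]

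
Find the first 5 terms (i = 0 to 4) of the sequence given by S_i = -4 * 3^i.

This is a geometric sequence.
i=0: S_0 = -4 * 3^0 = -4
i=1: S_1 = -4 * 3^1 = -12
i=2: S_2 = -4 * 3^2 = -36
i=3: S_3 = -4 * 3^3 = -108
i=4: S_4 = -4 * 3^4 = -324
The first 5 terms are: [-4, -12, -36, -108, -324]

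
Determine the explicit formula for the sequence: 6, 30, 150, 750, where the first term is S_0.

Check ratios: 30 / 6 = 5.0
Common ratio r = 5.
First term a = 6.
Formula: S_i = 6 * 5^i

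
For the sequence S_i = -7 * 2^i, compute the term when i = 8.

S_8 = -7 * 2^8 = -7 * 256 = -1792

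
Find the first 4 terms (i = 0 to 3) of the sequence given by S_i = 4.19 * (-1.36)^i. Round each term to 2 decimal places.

This is a geometric sequence.
i=0: S_0 = 4.19 * (-1.36)^0 = 4.19
i=1: S_1 = 4.19 * (-1.36)^1 ≈ -5.7
i=2: S_2 = 4.19 * (-1.36)^2 ≈ 7.75
i=3: S_3 = 4.19 * (-1.36)^3 ≈ -10.54
The first 4 terms are: [4.19, -5.7, 7.75, -10.54]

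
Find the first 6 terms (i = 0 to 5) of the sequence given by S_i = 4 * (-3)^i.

This is a geometric sequence.
i=0: S_0 = 4 * (-3)^0 = 4
i=1: S_1 = 4 * (-3)^1 = -12
i=2: S_2 = 4 * (-3)^2 = 36
i=3: S_3 = 4 * (-3)^3 = -108
i=4: S_4 = 4 * (-3)^4 = 324
i=5: S_5 = 4 * (-3)^5 = -972
The first 6 terms are: [4, -12, 36, -108, 324, -972]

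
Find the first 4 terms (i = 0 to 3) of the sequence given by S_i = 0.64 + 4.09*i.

This is an arithmetic sequence.
i=0: S_0 = 0.64 + 4.09*0 = 0.64
i=1: S_1 = 0.64 + 4.09*1 = 4.73
i=2: S_2 = 0.64 + 4.09*2 = 8.82
i=3: S_3 = 0.64 + 4.09*3 = 12.91
The first 4 terms are: [0.64, 4.73, 8.82, 12.91]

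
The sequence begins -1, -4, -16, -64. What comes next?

Ratios: -4 / -1 = 4.0
This is a geometric sequence with common ratio r = 4.
Next term = -64 * 4 = -256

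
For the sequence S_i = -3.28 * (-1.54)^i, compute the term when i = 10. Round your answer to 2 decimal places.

S_10 = -3.28 * (-1.54)^10 ≈ -3.28 * 75.0252 ≈ -246.08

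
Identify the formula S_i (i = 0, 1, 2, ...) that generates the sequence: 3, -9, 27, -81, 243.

Check ratios: -9 / 3 = -3.0
Common ratio r = -3.
First term a = 3.
Formula: S_i = 3 * (-3)^i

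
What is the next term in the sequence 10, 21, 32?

Differences: 21 - 10 = 11
This is an arithmetic sequence with common difference d = 11.
Next term = 32 + 11 = 43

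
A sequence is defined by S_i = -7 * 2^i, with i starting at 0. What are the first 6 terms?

This is a geometric sequence.
i=0: S_0 = -7 * 2^0 = -7
i=1: S_1 = -7 * 2^1 = -14
i=2: S_2 = -7 * 2^2 = -28
i=3: S_3 = -7 * 2^3 = -56
i=4: S_4 = -7 * 2^4 = -112
i=5: S_5 = -7 * 2^5 = -224
The first 6 terms are: [-7, -14, -28, -56, -112, -224]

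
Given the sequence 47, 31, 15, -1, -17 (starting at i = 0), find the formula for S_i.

Check differences: 31 - 47 = -16
15 - 31 = -16
Common difference d = -16.
First term a = 47.
Formula: S_i = 47 - 16*i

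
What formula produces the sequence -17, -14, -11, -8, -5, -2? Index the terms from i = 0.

Check differences: -14 - -17 = 3
-11 - -14 = 3
Common difference d = 3.
First term a = -17.
Formula: S_i = -17 + 3*i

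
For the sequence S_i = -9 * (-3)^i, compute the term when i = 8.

S_8 = -9 * (-3)^8 = -9 * 6561 = -59049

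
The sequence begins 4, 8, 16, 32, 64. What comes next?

Ratios: 8 / 4 = 2.0
This is a geometric sequence with common ratio r = 2.
Next term = 64 * 2 = 128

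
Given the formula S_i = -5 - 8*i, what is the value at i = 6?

S_6 = -5 + -8*6 = -5 + -48 = -53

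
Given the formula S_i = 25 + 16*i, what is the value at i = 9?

S_9 = 25 + 16*9 = 25 + 144 = 169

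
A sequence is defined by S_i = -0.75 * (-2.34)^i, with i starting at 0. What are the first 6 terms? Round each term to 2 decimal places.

This is a geometric sequence.
i=0: S_0 = -0.75 * (-2.34)^0 = -0.75
i=1: S_1 = -0.75 * (-2.34)^1 ≈ 1.76
i=2: S_2 = -0.75 * (-2.34)^2 ≈ -4.11
i=3: S_3 = -0.75 * (-2.34)^3 ≈ 9.61
i=4: S_4 = -0.75 * (-2.34)^4 ≈ -22.49
i=5: S_5 = -0.75 * (-2.34)^5 ≈ 52.62
The first 6 terms are: [-0.75, 1.76, -4.11, 9.61, -22.49, 52.62]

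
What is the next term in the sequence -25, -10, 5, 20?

Differences: -10 - -25 = 15
This is an arithmetic sequence with common difference d = 15.
Next term = 20 + 15 = 35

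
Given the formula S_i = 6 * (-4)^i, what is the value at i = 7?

S_7 = 6 * (-4)^7 = 6 * -16384 = -98304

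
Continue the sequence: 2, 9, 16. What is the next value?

Differences: 9 - 2 = 7
This is an arithmetic sequence with common difference d = 7.
Next term = 16 + 7 = 23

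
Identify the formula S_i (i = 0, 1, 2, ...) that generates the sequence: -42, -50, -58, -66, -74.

Check differences: -50 - -42 = -8
-58 - -50 = -8
Common difference d = -8.
First term a = -42.
Formula: S_i = -42 - 8*i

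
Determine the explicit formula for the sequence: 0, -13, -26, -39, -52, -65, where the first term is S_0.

Check differences: -13 - 0 = -13
-26 - -13 = -13
Common difference d = -13.
First term a = 0.
Formula: S_i = 0 - 13*i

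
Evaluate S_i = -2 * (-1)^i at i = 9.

S_9 = -2 * (-1)^9 = -2 * -1 = 2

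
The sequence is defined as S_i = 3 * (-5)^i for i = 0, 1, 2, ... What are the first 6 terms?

This is a geometric sequence.
i=0: S_0 = 3 * (-5)^0 = 3
i=1: S_1 = 3 * (-5)^1 = -15
i=2: S_2 = 3 * (-5)^2 = 75
i=3: S_3 = 3 * (-5)^3 = -375
i=4: S_4 = 3 * (-5)^4 = 1875
i=5: S_5 = 3 * (-5)^5 = -9375
The first 6 terms are: [3, -15, 75, -375, 1875, -9375]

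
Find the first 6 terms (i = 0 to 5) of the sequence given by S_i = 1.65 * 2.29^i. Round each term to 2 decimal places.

This is a geometric sequence.
i=0: S_0 = 1.65 * 2.29^0 = 1.65
i=1: S_1 = 1.65 * 2.29^1 ≈ 3.78
i=2: S_2 = 1.65 * 2.29^2 ≈ 8.65
i=3: S_3 = 1.65 * 2.29^3 ≈ 19.81
i=4: S_4 = 1.65 * 2.29^4 ≈ 45.38
i=5: S_5 = 1.65 * 2.29^5 ≈ 103.91
The first 6 terms are: [1.65, 3.78, 8.65, 19.81, 45.38, 103.91]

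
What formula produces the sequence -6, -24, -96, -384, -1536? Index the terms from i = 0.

Check ratios: -24 / -6 = 4.0
Common ratio r = 4.
First term a = -6.
Formula: S_i = -6 * 4^i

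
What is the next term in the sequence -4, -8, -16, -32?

Ratios: -8 / -4 = 2.0
This is a geometric sequence with common ratio r = 2.
Next term = -32 * 2 = -64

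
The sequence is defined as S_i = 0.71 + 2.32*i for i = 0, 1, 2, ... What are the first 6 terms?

This is an arithmetic sequence.
i=0: S_0 = 0.71 + 2.32*0 = 0.71
i=1: S_1 = 0.71 + 2.32*1 = 3.03
i=2: S_2 = 0.71 + 2.32*2 = 5.35
i=3: S_3 = 0.71 + 2.32*3 = 7.67
i=4: S_4 = 0.71 + 2.32*4 = 9.99
i=5: S_5 = 0.71 + 2.32*5 = 12.31
The first 6 terms are: [0.71, 3.03, 5.35, 7.67, 9.99, 12.31]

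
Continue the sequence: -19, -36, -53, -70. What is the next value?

Differences: -36 - -19 = -17
This is an arithmetic sequence with common difference d = -17.
Next term = -70 + -17 = -87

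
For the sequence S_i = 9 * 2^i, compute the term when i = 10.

S_10 = 9 * 2^10 = 9 * 1024 = 9216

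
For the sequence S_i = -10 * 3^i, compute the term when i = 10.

S_10 = -10 * 3^10 = -10 * 59049 = -590490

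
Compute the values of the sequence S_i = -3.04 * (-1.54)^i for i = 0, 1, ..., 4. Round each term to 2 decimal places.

This is a geometric sequence.
i=0: S_0 = -3.04 * (-1.54)^0 = -3.04
i=1: S_1 = -3.04 * (-1.54)^1 ≈ 4.68
i=2: S_2 = -3.04 * (-1.54)^2 ≈ -7.21
i=3: S_3 = -3.04 * (-1.54)^3 ≈ 11.1
i=4: S_4 = -3.04 * (-1.54)^4 ≈ -17.1
The first 5 terms are: [-3.04, 4.68, -7.21, 11.1, -17.1]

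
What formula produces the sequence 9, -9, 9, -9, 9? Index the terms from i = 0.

Check ratios: -9 / 9 = -1.0
Common ratio r = -1.
First term a = 9.
Formula: S_i = 9 * (-1)^i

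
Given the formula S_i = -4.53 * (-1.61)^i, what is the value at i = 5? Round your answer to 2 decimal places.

S_5 = -4.53 * (-1.61)^5 ≈ -4.53 * -10.8176 ≈ 49.0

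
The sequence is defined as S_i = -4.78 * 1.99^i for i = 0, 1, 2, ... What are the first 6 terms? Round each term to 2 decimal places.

This is a geometric sequence.
i=0: S_0 = -4.78 * 1.99^0 = -4.78
i=1: S_1 = -4.78 * 1.99^1 ≈ -9.51
i=2: S_2 = -4.78 * 1.99^2 ≈ -18.93
i=3: S_3 = -4.78 * 1.99^3 ≈ -37.67
i=4: S_4 = -4.78 * 1.99^4 ≈ -74.96
i=5: S_5 = -4.78 * 1.99^5 ≈ -149.17
The first 6 terms are: [-4.78, -9.51, -18.93, -37.67, -74.96, -149.17]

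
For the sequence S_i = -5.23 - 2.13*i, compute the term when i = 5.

S_5 = -5.23 + -2.13*5 = -5.23 + -10.65 = -15.88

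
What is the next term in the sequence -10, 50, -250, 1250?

Ratios: 50 / -10 = -5.0
This is a geometric sequence with common ratio r = -5.
Next term = 1250 * -5 = -6250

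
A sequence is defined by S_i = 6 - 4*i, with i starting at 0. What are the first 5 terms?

This is an arithmetic sequence.
i=0: S_0 = 6 + -4*0 = 6
i=1: S_1 = 6 + -4*1 = 2
i=2: S_2 = 6 + -4*2 = -2
i=3: S_3 = 6 + -4*3 = -6
i=4: S_4 = 6 + -4*4 = -10
The first 5 terms are: [6, 2, -2, -6, -10]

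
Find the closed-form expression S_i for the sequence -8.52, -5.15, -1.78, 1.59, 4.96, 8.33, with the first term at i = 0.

Check differences: -5.15 - -8.52 = 3.37
-1.78 - -5.15 = 3.37
Common difference d = 3.37.
First term a = -8.52.
Formula: S_i = -8.52 + 3.37*i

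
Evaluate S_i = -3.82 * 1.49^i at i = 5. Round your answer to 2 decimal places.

S_5 = -3.82 * 1.49^5 ≈ -3.82 * 7.344 ≈ -28.05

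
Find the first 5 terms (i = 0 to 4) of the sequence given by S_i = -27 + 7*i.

This is an arithmetic sequence.
i=0: S_0 = -27 + 7*0 = -27
i=1: S_1 = -27 + 7*1 = -20
i=2: S_2 = -27 + 7*2 = -13
i=3: S_3 = -27 + 7*3 = -6
i=4: S_4 = -27 + 7*4 = 1
The first 5 terms are: [-27, -20, -13, -6, 1]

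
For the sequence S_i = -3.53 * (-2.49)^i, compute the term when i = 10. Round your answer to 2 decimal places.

S_10 = -3.53 * (-2.49)^10 ≈ -3.53 * 9162.0672 ≈ -32342.1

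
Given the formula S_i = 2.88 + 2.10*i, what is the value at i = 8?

S_8 = 2.88 + 2.1*8 = 2.88 + 16.8 = 19.68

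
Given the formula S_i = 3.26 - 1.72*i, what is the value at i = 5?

S_5 = 3.26 + -1.72*5 = 3.26 + -8.6 = -5.34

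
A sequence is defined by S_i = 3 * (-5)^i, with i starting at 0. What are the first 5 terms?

This is a geometric sequence.
i=0: S_0 = 3 * (-5)^0 = 3
i=1: S_1 = 3 * (-5)^1 = -15
i=2: S_2 = 3 * (-5)^2 = 75
i=3: S_3 = 3 * (-5)^3 = -375
i=4: S_4 = 3 * (-5)^4 = 1875
The first 5 terms are: [3, -15, 75, -375, 1875]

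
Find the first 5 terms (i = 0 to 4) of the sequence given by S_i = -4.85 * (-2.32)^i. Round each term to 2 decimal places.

This is a geometric sequence.
i=0: S_0 = -4.85 * (-2.32)^0 = -4.85
i=1: S_1 = -4.85 * (-2.32)^1 ≈ 11.25
i=2: S_2 = -4.85 * (-2.32)^2 ≈ -26.1
i=3: S_3 = -4.85 * (-2.32)^3 ≈ 60.56
i=4: S_4 = -4.85 * (-2.32)^4 ≈ -140.51
The first 5 terms are: [-4.85, 11.25, -26.1, 60.56, -140.51]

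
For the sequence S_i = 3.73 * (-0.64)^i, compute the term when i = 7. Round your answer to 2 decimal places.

S_7 = 3.73 * (-0.64)^7 ≈ 3.73 * -0.044 ≈ -0.16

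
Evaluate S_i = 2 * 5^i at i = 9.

S_9 = 2 * 5^9 = 2 * 1953125 = 3906250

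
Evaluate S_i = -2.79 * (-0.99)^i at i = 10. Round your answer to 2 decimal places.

S_10 = -2.79 * (-0.99)^10 ≈ -2.79 * 0.9044 ≈ -2.52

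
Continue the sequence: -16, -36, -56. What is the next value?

Differences: -36 - -16 = -20
This is an arithmetic sequence with common difference d = -20.
Next term = -56 + -20 = -76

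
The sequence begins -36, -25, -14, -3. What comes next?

Differences: -25 - -36 = 11
This is an arithmetic sequence with common difference d = 11.
Next term = -3 + 11 = 8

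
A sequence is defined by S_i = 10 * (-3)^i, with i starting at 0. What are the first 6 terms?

This is a geometric sequence.
i=0: S_0 = 10 * (-3)^0 = 10
i=1: S_1 = 10 * (-3)^1 = -30
i=2: S_2 = 10 * (-3)^2 = 90
i=3: S_3 = 10 * (-3)^3 = -270
i=4: S_4 = 10 * (-3)^4 = 810
i=5: S_5 = 10 * (-3)^5 = -2430
The first 6 terms are: [10, -30, 90, -270, 810, -2430]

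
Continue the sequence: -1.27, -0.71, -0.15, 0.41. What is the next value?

Differences: -0.71 - -1.27 = 0.56
This is an arithmetic sequence with common difference d = 0.56.
Next term = 0.41 + 0.56 = 0.97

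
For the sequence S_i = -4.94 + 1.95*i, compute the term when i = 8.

S_8 = -4.94 + 1.95*8 = -4.94 + 15.6 = 10.66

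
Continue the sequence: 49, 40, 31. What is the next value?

Differences: 40 - 49 = -9
This is an arithmetic sequence with common difference d = -9.
Next term = 31 + -9 = 22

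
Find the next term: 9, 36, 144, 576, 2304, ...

Ratios: 36 / 9 = 4.0
This is a geometric sequence with common ratio r = 4.
Next term = 2304 * 4 = 9216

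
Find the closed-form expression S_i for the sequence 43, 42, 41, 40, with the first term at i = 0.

Check differences: 42 - 43 = -1
41 - 42 = -1
Common difference d = -1.
First term a = 43.
Formula: S_i = 43 - 1*i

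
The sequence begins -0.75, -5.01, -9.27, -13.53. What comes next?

Differences: -5.01 - -0.75 = -4.26
This is an arithmetic sequence with common difference d = -4.26.
Next term = -13.53 + -4.26 = -17.79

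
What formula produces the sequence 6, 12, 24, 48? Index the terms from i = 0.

Check ratios: 12 / 6 = 2.0
Common ratio r = 2.
First term a = 6.
Formula: S_i = 6 * 2^i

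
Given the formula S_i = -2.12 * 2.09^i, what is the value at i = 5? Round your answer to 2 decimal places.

S_5 = -2.12 * 2.09^5 ≈ -2.12 * 39.8778 ≈ -84.54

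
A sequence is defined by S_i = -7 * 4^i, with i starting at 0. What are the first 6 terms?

This is a geometric sequence.
i=0: S_0 = -7 * 4^0 = -7
i=1: S_1 = -7 * 4^1 = -28
i=2: S_2 = -7 * 4^2 = -112
i=3: S_3 = -7 * 4^3 = -448
i=4: S_4 = -7 * 4^4 = -1792
i=5: S_5 = -7 * 4^5 = -7168
The first 6 terms are: [-7, -28, -112, -448, -1792, -7168]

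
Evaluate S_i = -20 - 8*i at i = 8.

S_8 = -20 + -8*8 = -20 + -64 = -84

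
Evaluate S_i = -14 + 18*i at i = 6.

S_6 = -14 + 18*6 = -14 + 108 = 94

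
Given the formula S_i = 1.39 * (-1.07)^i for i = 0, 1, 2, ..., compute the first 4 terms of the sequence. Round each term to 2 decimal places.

This is a geometric sequence.
i=0: S_0 = 1.39 * (-1.07)^0 = 1.39
i=1: S_1 = 1.39 * (-1.07)^1 ≈ -1.49
i=2: S_2 = 1.39 * (-1.07)^2 ≈ 1.59
i=3: S_3 = 1.39 * (-1.07)^3 ≈ -1.7
The first 4 terms are: [1.39, -1.49, 1.59, -1.7]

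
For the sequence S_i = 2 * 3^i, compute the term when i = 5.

S_5 = 2 * 3^5 = 2 * 243 = 486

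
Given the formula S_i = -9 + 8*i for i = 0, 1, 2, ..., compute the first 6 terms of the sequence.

This is an arithmetic sequence.
i=0: S_0 = -9 + 8*0 = -9
i=1: S_1 = -9 + 8*1 = -1
i=2: S_2 = -9 + 8*2 = 7
i=3: S_3 = -9 + 8*3 = 15
i=4: S_4 = -9 + 8*4 = 23
i=5: S_5 = -9 + 8*5 = 31
The first 6 terms are: [-9, -1, 7, 15, 23, 31]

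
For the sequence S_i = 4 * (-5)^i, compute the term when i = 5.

S_5 = 4 * (-5)^5 = 4 * -3125 = -12500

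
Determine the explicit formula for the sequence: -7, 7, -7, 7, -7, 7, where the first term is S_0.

Check ratios: 7 / -7 = -1.0
Common ratio r = -1.
First term a = -7.
Formula: S_i = -7 * (-1)^i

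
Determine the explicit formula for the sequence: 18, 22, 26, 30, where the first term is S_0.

Check differences: 22 - 18 = 4
26 - 22 = 4
Common difference d = 4.
First term a = 18.
Formula: S_i = 18 + 4*i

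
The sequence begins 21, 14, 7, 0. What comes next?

Differences: 14 - 21 = -7
This is an arithmetic sequence with common difference d = -7.
Next term = 0 + -7 = -7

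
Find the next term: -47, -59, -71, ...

Differences: -59 - -47 = -12
This is an arithmetic sequence with common difference d = -12.
Next term = -71 + -12 = -83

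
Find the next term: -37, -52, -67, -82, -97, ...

Differences: -52 - -37 = -15
This is an arithmetic sequence with common difference d = -15.
Next term = -97 + -15 = -112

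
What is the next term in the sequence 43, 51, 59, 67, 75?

Differences: 51 - 43 = 8
This is an arithmetic sequence with common difference d = 8.
Next term = 75 + 8 = 83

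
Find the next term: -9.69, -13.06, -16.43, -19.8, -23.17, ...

Differences: -13.06 - -9.69 = -3.37
This is an arithmetic sequence with common difference d = -3.37.
Next term = -23.17 + -3.37 = -26.54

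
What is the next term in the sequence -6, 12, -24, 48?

Ratios: 12 / -6 = -2.0
This is a geometric sequence with common ratio r = -2.
Next term = 48 * -2 = -96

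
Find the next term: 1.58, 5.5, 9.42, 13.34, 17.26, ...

Differences: 5.5 - 1.58 = 3.92
This is an arithmetic sequence with common difference d = 3.92.
Next term = 17.26 + 3.92 = 21.18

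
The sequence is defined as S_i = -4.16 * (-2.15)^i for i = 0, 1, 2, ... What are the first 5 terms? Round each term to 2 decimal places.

This is a geometric sequence.
i=0: S_0 = -4.16 * (-2.15)^0 = -4.16
i=1: S_1 = -4.16 * (-2.15)^1 ≈ 8.94
i=2: S_2 = -4.16 * (-2.15)^2 ≈ -19.23
i=3: S_3 = -4.16 * (-2.15)^3 ≈ 41.34
i=4: S_4 = -4.16 * (-2.15)^4 ≈ -88.89
The first 5 terms are: [-4.16, 8.94, -19.23, 41.34, -88.89]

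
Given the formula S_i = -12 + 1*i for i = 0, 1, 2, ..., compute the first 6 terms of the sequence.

This is an arithmetic sequence.
i=0: S_0 = -12 + 1*0 = -12
i=1: S_1 = -12 + 1*1 = -11
i=2: S_2 = -12 + 1*2 = -10
i=3: S_3 = -12 + 1*3 = -9
i=4: S_4 = -12 + 1*4 = -8
i=5: S_5 = -12 + 1*5 = -7
The first 6 terms are: [-12, -11, -10, -9, -8, -7]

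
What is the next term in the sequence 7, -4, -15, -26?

Differences: -4 - 7 = -11
This is an arithmetic sequence with common difference d = -11.
Next term = -26 + -11 = -37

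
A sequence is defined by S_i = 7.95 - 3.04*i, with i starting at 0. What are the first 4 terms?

This is an arithmetic sequence.
i=0: S_0 = 7.95 + -3.04*0 = 7.95
i=1: S_1 = 7.95 + -3.04*1 = 4.91
i=2: S_2 = 7.95 + -3.04*2 = 1.87
i=3: S_3 = 7.95 + -3.04*3 = -1.17
The first 4 terms are: [7.95, 4.91, 1.87, -1.17]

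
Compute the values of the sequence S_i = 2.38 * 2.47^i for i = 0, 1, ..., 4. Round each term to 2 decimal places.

This is a geometric sequence.
i=0: S_0 = 2.38 * 2.47^0 = 2.38
i=1: S_1 = 2.38 * 2.47^1 ≈ 5.88
i=2: S_2 = 2.38 * 2.47^2 ≈ 14.52
i=3: S_3 = 2.38 * 2.47^3 ≈ 35.86
i=4: S_4 = 2.38 * 2.47^4 ≈ 88.59
The first 5 terms are: [2.38, 5.88, 14.52, 35.86, 88.59]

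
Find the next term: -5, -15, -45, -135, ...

Ratios: -15 / -5 = 3.0
This is a geometric sequence with common ratio r = 3.
Next term = -135 * 3 = -405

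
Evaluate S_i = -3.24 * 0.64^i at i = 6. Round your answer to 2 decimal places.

S_6 = -3.24 * 0.64^6 ≈ -3.24 * 0.0687 ≈ -0.22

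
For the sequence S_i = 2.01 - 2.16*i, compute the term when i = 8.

S_8 = 2.01 + -2.16*8 = 2.01 + -17.28 = -15.27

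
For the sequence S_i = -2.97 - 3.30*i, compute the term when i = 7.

S_7 = -2.97 + -3.3*7 = -2.97 + -23.1 = -26.07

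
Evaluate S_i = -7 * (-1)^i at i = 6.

S_6 = -7 * (-1)^6 = -7 * 1 = -7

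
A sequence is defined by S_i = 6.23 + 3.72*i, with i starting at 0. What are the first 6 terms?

This is an arithmetic sequence.
i=0: S_0 = 6.23 + 3.72*0 = 6.23
i=1: S_1 = 6.23 + 3.72*1 = 9.95
i=2: S_2 = 6.23 + 3.72*2 = 13.67
i=3: S_3 = 6.23 + 3.72*3 = 17.39
i=4: S_4 = 6.23 + 3.72*4 = 21.11
i=5: S_5 = 6.23 + 3.72*5 = 24.83
The first 6 terms are: [6.23, 9.95, 13.67, 17.39, 21.11, 24.83]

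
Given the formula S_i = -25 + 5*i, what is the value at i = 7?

S_7 = -25 + 5*7 = -25 + 35 = 10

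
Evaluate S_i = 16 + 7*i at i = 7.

S_7 = 16 + 7*7 = 16 + 49 = 65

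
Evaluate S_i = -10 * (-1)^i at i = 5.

S_5 = -10 * (-1)^5 = -10 * -1 = 10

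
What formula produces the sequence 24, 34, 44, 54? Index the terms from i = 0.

Check differences: 34 - 24 = 10
44 - 34 = 10
Common difference d = 10.
First term a = 24.
Formula: S_i = 24 + 10*i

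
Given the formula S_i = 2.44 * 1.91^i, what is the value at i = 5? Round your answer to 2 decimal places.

S_5 = 2.44 * 1.91^5 ≈ 2.44 * 25.4195 ≈ 62.02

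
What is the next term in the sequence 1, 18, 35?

Differences: 18 - 1 = 17
This is an arithmetic sequence with common difference d = 17.
Next term = 35 + 17 = 52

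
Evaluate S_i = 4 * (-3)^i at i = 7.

S_7 = 4 * (-3)^7 = 4 * -2187 = -8748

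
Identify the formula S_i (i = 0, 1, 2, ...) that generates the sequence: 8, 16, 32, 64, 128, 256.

Check ratios: 16 / 8 = 2.0
Common ratio r = 2.
First term a = 8.
Formula: S_i = 8 * 2^i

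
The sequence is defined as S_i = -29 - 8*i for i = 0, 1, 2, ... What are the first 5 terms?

This is an arithmetic sequence.
i=0: S_0 = -29 + -8*0 = -29
i=1: S_1 = -29 + -8*1 = -37
i=2: S_2 = -29 + -8*2 = -45
i=3: S_3 = -29 + -8*3 = -53
i=4: S_4 = -29 + -8*4 = -61
The first 5 terms are: [-29, -37, -45, -53, -61]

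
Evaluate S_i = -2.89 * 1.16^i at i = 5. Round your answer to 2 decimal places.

S_5 = -2.89 * 1.16^5 ≈ -2.89 * 2.1003 ≈ -6.07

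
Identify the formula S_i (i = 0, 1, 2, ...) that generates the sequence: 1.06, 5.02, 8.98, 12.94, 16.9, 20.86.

Check differences: 5.02 - 1.06 = 3.96
8.98 - 5.02 = 3.96
Common difference d = 3.96.
First term a = 1.06.
Formula: S_i = 1.06 + 3.96*i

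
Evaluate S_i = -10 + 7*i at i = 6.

S_6 = -10 + 7*6 = -10 + 42 = 32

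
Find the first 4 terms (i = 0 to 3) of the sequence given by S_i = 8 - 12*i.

This is an arithmetic sequence.
i=0: S_0 = 8 + -12*0 = 8
i=1: S_1 = 8 + -12*1 = -4
i=2: S_2 = 8 + -12*2 = -16
i=3: S_3 = 8 + -12*3 = -28
The first 4 terms are: [8, -4, -16, -28]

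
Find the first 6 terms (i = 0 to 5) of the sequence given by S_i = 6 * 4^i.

This is a geometric sequence.
i=0: S_0 = 6 * 4^0 = 6
i=1: S_1 = 6 * 4^1 = 24
i=2: S_2 = 6 * 4^2 = 96
i=3: S_3 = 6 * 4^3 = 384
i=4: S_4 = 6 * 4^4 = 1536
i=5: S_5 = 6 * 4^5 = 6144
The first 6 terms are: [6, 24, 96, 384, 1536, 6144]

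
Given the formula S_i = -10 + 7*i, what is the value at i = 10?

S_10 = -10 + 7*10 = -10 + 70 = 60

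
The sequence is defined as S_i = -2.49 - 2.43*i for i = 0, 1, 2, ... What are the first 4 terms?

This is an arithmetic sequence.
i=0: S_0 = -2.49 + -2.43*0 = -2.49
i=1: S_1 = -2.49 + -2.43*1 = -4.92
i=2: S_2 = -2.49 + -2.43*2 = -7.35
i=3: S_3 = -2.49 + -2.43*3 = -9.78
The first 4 terms are: [-2.49, -4.92, -7.35, -9.78]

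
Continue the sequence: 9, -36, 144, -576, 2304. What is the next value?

Ratios: -36 / 9 = -4.0
This is a geometric sequence with common ratio r = -4.
Next term = 2304 * -4 = -9216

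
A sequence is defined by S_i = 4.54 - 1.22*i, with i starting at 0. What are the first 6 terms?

This is an arithmetic sequence.
i=0: S_0 = 4.54 + -1.22*0 = 4.54
i=1: S_1 = 4.54 + -1.22*1 = 3.32
i=2: S_2 = 4.54 + -1.22*2 = 2.1
i=3: S_3 = 4.54 + -1.22*3 = 0.88
i=4: S_4 = 4.54 + -1.22*4 = -0.34
i=5: S_5 = 4.54 + -1.22*5 = -1.56
The first 6 terms are: [4.54, 3.32, 2.1, 0.88, -0.34, -1.56]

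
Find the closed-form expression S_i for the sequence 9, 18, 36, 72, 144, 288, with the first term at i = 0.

Check ratios: 18 / 9 = 2.0
Common ratio r = 2.
First term a = 9.
Formula: S_i = 9 * 2^i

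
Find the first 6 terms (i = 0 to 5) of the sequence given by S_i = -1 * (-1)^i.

This is a geometric sequence.
i=0: S_0 = -1 * (-1)^0 = -1
i=1: S_1 = -1 * (-1)^1 = 1
i=2: S_2 = -1 * (-1)^2 = -1
i=3: S_3 = -1 * (-1)^3 = 1
i=4: S_4 = -1 * (-1)^4 = -1
i=5: S_5 = -1 * (-1)^5 = 1
The first 6 terms are: [-1, 1, -1, 1, -1, 1]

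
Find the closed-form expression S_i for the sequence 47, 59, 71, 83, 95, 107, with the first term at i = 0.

Check differences: 59 - 47 = 12
71 - 59 = 12
Common difference d = 12.
First term a = 47.
Formula: S_i = 47 + 12*i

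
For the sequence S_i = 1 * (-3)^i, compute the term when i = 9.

S_9 = 1 * (-3)^9 = 1 * -19683 = -19683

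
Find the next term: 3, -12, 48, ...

Ratios: -12 / 3 = -4.0
This is a geometric sequence with common ratio r = -4.
Next term = 48 * -4 = -192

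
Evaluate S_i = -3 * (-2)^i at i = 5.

S_5 = -3 * (-2)^5 = -3 * -32 = 96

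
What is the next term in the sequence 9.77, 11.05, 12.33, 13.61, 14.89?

Differences: 11.05 - 9.77 = 1.28
This is an arithmetic sequence with common difference d = 1.28.
Next term = 14.89 + 1.28 = 16.17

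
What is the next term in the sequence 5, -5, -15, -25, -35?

Differences: -5 - 5 = -10
This is an arithmetic sequence with common difference d = -10.
Next term = -35 + -10 = -45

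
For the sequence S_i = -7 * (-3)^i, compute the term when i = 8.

S_8 = -7 * (-3)^8 = -7 * 6561 = -45927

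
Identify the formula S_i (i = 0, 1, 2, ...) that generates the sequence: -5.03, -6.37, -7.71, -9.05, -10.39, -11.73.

Check differences: -6.37 - -5.03 = -1.34
-7.71 - -6.37 = -1.34
Common difference d = -1.34.
First term a = -5.03.
Formula: S_i = -5.03 - 1.34*i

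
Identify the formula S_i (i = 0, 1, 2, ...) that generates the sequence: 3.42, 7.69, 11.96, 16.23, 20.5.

Check differences: 7.69 - 3.42 = 4.27
11.96 - 7.69 = 4.27
Common difference d = 4.27.
First term a = 3.42.
Formula: S_i = 3.42 + 4.27*i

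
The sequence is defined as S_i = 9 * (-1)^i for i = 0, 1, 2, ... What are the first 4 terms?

This is a geometric sequence.
i=0: S_0 = 9 * (-1)^0 = 9
i=1: S_1 = 9 * (-1)^1 = -9
i=2: S_2 = 9 * (-1)^2 = 9
i=3: S_3 = 9 * (-1)^3 = -9
The first 4 terms are: [9, -9, 9, -9]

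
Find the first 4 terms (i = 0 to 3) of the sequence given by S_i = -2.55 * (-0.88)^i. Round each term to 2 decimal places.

This is a geometric sequence.
i=0: S_0 = -2.55 * (-0.88)^0 = -2.55
i=1: S_1 = -2.55 * (-0.88)^1 ≈ 2.24
i=2: S_2 = -2.55 * (-0.88)^2 ≈ -1.97
i=3: S_3 = -2.55 * (-0.88)^3 ≈ 1.74
The first 4 terms are: [-2.55, 2.24, -1.97, 1.74]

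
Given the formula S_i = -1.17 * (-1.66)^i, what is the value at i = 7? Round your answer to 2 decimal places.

S_7 = -1.17 * (-1.66)^7 ≈ -1.17 * -34.7341 ≈ 40.64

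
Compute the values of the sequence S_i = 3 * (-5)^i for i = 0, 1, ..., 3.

This is a geometric sequence.
i=0: S_0 = 3 * (-5)^0 = 3
i=1: S_1 = 3 * (-5)^1 = -15
i=2: S_2 = 3 * (-5)^2 = 75
i=3: S_3 = 3 * (-5)^3 = -375
The first 4 terms are: [3, -15, 75, -375]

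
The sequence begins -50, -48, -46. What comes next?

Differences: -48 - -50 = 2
This is an arithmetic sequence with common difference d = 2.
Next term = -46 + 2 = -44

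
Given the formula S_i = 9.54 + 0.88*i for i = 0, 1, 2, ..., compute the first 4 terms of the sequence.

This is an arithmetic sequence.
i=0: S_0 = 9.54 + 0.88*0 = 9.54
i=1: S_1 = 9.54 + 0.88*1 = 10.42
i=2: S_2 = 9.54 + 0.88*2 = 11.3
i=3: S_3 = 9.54 + 0.88*3 = 12.18
The first 4 terms are: [9.54, 10.42, 11.3, 12.18]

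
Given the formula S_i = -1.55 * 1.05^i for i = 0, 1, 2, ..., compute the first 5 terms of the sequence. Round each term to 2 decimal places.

This is a geometric sequence.
i=0: S_0 = -1.55 * 1.05^0 = -1.55
i=1: S_1 = -1.55 * 1.05^1 ≈ -1.63
i=2: S_2 = -1.55 * 1.05^2 ≈ -1.71
i=3: S_3 = -1.55 * 1.05^3 ≈ -1.79
i=4: S_4 = -1.55 * 1.05^4 ≈ -1.88
The first 5 terms are: [-1.55, -1.63, -1.71, -1.79, -1.88]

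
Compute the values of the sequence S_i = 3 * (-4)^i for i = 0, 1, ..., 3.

This is a geometric sequence.
i=0: S_0 = 3 * (-4)^0 = 3
i=1: S_1 = 3 * (-4)^1 = -12
i=2: S_2 = 3 * (-4)^2 = 48
i=3: S_3 = 3 * (-4)^3 = -192
The first 4 terms are: [3, -12, 48, -192]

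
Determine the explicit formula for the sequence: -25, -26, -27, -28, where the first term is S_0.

Check differences: -26 - -25 = -1
-27 - -26 = -1
Common difference d = -1.
First term a = -25.
Formula: S_i = -25 - 1*i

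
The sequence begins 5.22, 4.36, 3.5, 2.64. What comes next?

Differences: 4.36 - 5.22 = -0.86
This is an arithmetic sequence with common difference d = -0.86.
Next term = 2.64 + -0.86 = 1.78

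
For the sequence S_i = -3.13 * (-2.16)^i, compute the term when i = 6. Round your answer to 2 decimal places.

S_6 = -3.13 * (-2.16)^6 ≈ -3.13 * 101.56 ≈ -317.88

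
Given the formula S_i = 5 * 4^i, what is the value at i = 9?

S_9 = 5 * 4^9 = 5 * 262144 = 1310720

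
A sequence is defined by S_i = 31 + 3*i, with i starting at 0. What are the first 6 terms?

This is an arithmetic sequence.
i=0: S_0 = 31 + 3*0 = 31
i=1: S_1 = 31 + 3*1 = 34
i=2: S_2 = 31 + 3*2 = 37
i=3: S_3 = 31 + 3*3 = 40
i=4: S_4 = 31 + 3*4 = 43
i=5: S_5 = 31 + 3*5 = 46
The first 6 terms are: [31, 34, 37, 40, 43, 46]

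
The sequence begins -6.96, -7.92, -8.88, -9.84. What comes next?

Differences: -7.92 - -6.96 = -0.96
This is an arithmetic sequence with common difference d = -0.96.
Next term = -9.84 + -0.96 = -10.8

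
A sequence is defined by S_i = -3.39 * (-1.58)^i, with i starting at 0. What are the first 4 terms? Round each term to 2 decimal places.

This is a geometric sequence.
i=0: S_0 = -3.39 * (-1.58)^0 = -3.39
i=1: S_1 = -3.39 * (-1.58)^1 ≈ 5.36
i=2: S_2 = -3.39 * (-1.58)^2 ≈ -8.46
i=3: S_3 = -3.39 * (-1.58)^3 ≈ 13.37
The first 4 terms are: [-3.39, 5.36, -8.46, 13.37]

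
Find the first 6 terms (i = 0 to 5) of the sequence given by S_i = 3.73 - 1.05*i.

This is an arithmetic sequence.
i=0: S_0 = 3.73 + -1.05*0 = 3.73
i=1: S_1 = 3.73 + -1.05*1 = 2.68
i=2: S_2 = 3.73 + -1.05*2 = 1.63
i=3: S_3 = 3.73 + -1.05*3 = 0.58
i=4: S_4 = 3.73 + -1.05*4 = -0.47
i=5: S_5 = 3.73 + -1.05*5 = -1.52
The first 6 terms are: [3.73, 2.68, 1.63, 0.58, -0.47, -1.52]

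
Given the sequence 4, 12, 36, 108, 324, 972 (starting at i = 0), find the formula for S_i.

Check ratios: 12 / 4 = 3.0
Common ratio r = 3.
First term a = 4.
Formula: S_i = 4 * 3^i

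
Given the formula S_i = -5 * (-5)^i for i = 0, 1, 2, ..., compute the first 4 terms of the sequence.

This is a geometric sequence.
i=0: S_0 = -5 * (-5)^0 = -5
i=1: S_1 = -5 * (-5)^1 = 25
i=2: S_2 = -5 * (-5)^2 = -125
i=3: S_3 = -5 * (-5)^3 = 625
The first 4 terms are: [-5, 25, -125, 625]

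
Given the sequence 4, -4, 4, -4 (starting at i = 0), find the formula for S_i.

Check ratios: -4 / 4 = -1.0
Common ratio r = -1.
First term a = 4.
Formula: S_i = 4 * (-1)^i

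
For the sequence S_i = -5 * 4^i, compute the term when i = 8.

S_8 = -5 * 4^8 = -5 * 65536 = -327680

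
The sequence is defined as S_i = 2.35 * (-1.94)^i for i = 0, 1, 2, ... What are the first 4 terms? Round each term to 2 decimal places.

This is a geometric sequence.
i=0: S_0 = 2.35 * (-1.94)^0 = 2.35
i=1: S_1 = 2.35 * (-1.94)^1 ≈ -4.56
i=2: S_2 = 2.35 * (-1.94)^2 ≈ 8.84
i=3: S_3 = 2.35 * (-1.94)^3 ≈ -17.16
The first 4 terms are: [2.35, -4.56, 8.84, -17.16]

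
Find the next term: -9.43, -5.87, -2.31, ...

Differences: -5.87 - -9.43 = 3.56
This is an arithmetic sequence with common difference d = 3.56.
Next term = -2.31 + 3.56 = 1.25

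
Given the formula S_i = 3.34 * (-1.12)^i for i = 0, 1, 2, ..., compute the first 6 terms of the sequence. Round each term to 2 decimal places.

This is a geometric sequence.
i=0: S_0 = 3.34 * (-1.12)^0 = 3.34
i=1: S_1 = 3.34 * (-1.12)^1 ≈ -3.74
i=2: S_2 = 3.34 * (-1.12)^2 ≈ 4.19
i=3: S_3 = 3.34 * (-1.12)^3 ≈ -4.69
i=4: S_4 = 3.34 * (-1.12)^4 ≈ 5.26
i=5: S_5 = 3.34 * (-1.12)^5 ≈ -5.89
The first 6 terms are: [3.34, -3.74, 4.19, -4.69, 5.26, -5.89]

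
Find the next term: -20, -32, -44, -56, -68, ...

Differences: -32 - -20 = -12
This is an arithmetic sequence with common difference d = -12.
Next term = -68 + -12 = -80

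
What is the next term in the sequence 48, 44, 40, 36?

Differences: 44 - 48 = -4
This is an arithmetic sequence with common difference d = -4.
Next term = 36 + -4 = 32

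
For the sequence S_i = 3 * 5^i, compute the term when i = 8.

S_8 = 3 * 5^8 = 3 * 390625 = 1171875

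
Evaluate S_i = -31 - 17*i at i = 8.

S_8 = -31 + -17*8 = -31 + -136 = -167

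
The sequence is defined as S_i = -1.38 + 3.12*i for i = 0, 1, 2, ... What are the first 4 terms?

This is an arithmetic sequence.
i=0: S_0 = -1.38 + 3.12*0 = -1.38
i=1: S_1 = -1.38 + 3.12*1 = 1.74
i=2: S_2 = -1.38 + 3.12*2 = 4.86
i=3: S_3 = -1.38 + 3.12*3 = 7.98
The first 4 terms are: [-1.38, 1.74, 4.86, 7.98]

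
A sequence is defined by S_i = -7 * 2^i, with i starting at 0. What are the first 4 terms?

This is a geometric sequence.
i=0: S_0 = -7 * 2^0 = -7
i=1: S_1 = -7 * 2^1 = -14
i=2: S_2 = -7 * 2^2 = -28
i=3: S_3 = -7 * 2^3 = -56
The first 4 terms are: [-7, -14, -28, -56]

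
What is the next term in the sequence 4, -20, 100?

Ratios: -20 / 4 = -5.0
This is a geometric sequence with common ratio r = -5.
Next term = 100 * -5 = -500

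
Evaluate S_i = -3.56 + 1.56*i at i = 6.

S_6 = -3.56 + 1.56*6 = -3.56 + 9.36 = 5.8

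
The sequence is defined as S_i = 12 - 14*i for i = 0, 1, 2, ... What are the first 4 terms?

This is an arithmetic sequence.
i=0: S_0 = 12 + -14*0 = 12
i=1: S_1 = 12 + -14*1 = -2
i=2: S_2 = 12 + -14*2 = -16
i=3: S_3 = 12 + -14*3 = -30
The first 4 terms are: [12, -2, -16, -30]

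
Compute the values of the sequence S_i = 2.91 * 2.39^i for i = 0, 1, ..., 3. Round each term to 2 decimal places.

This is a geometric sequence.
i=0: S_0 = 2.91 * 2.39^0 = 2.91
i=1: S_1 = 2.91 * 2.39^1 ≈ 6.95
i=2: S_2 = 2.91 * 2.39^2 ≈ 16.62
i=3: S_3 = 2.91 * 2.39^3 ≈ 39.73
The first 4 terms are: [2.91, 6.95, 16.62, 39.73]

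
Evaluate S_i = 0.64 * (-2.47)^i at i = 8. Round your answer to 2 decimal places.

S_8 = 0.64 * (-2.47)^8 ≈ 0.64 * 1385.4014 ≈ 886.66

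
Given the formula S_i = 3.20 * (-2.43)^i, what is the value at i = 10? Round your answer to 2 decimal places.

S_10 = 3.2 * (-2.43)^10 ≈ 3.2 * 7178.9799 ≈ 22972.74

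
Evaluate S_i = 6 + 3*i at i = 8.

S_8 = 6 + 3*8 = 6 + 24 = 30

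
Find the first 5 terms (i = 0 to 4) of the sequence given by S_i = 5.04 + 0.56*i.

This is an arithmetic sequence.
i=0: S_0 = 5.04 + 0.56*0 = 5.04
i=1: S_1 = 5.04 + 0.56*1 = 5.6
i=2: S_2 = 5.04 + 0.56*2 = 6.16
i=3: S_3 = 5.04 + 0.56*3 = 6.72
i=4: S_4 = 5.04 + 0.56*4 = 7.28
The first 5 terms are: [5.04, 5.6, 6.16, 6.72, 7.28]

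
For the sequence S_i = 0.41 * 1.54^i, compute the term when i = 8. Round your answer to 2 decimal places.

S_8 = 0.41 * 1.54^8 ≈ 0.41 * 31.6348 ≈ 12.97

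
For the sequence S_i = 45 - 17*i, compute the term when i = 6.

S_6 = 45 + -17*6 = 45 + -102 = -57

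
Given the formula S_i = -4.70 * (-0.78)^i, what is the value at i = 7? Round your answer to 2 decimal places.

S_7 = -4.7 * (-0.78)^7 ≈ -4.7 * -0.1757 ≈ 0.83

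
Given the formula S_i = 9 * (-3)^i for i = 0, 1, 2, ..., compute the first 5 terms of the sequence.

This is a geometric sequence.
i=0: S_0 = 9 * (-3)^0 = 9
i=1: S_1 = 9 * (-3)^1 = -27
i=2: S_2 = 9 * (-3)^2 = 81
i=3: S_3 = 9 * (-3)^3 = -243
i=4: S_4 = 9 * (-3)^4 = 729
The first 5 terms are: [9, -27, 81, -243, 729]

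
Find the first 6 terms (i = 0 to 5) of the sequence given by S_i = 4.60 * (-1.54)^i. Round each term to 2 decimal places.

This is a geometric sequence.
i=0: S_0 = 4.6 * (-1.54)^0 = 4.6
i=1: S_1 = 4.6 * (-1.54)^1 ≈ -7.08
i=2: S_2 = 4.6 * (-1.54)^2 ≈ 10.91
i=3: S_3 = 4.6 * (-1.54)^3 ≈ -16.8
i=4: S_4 = 4.6 * (-1.54)^4 ≈ 25.87
i=5: S_5 = 4.6 * (-1.54)^5 ≈ -39.84
The first 6 terms are: [4.6, -7.08, 10.91, -16.8, 25.87, -39.84]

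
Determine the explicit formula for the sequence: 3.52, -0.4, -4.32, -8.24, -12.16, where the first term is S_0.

Check differences: -0.4 - 3.52 = -3.92
-4.32 - -0.4 = -3.92
Common difference d = -3.92.
First term a = 3.52.
Formula: S_i = 3.52 - 3.92*i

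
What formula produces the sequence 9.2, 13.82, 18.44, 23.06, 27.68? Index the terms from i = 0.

Check differences: 13.82 - 9.2 = 4.62
18.44 - 13.82 = 4.62
Common difference d = 4.62.
First term a = 9.2.
Formula: S_i = 9.20 + 4.62*i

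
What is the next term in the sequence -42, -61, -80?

Differences: -61 - -42 = -19
This is an arithmetic sequence with common difference d = -19.
Next term = -80 + -19 = -99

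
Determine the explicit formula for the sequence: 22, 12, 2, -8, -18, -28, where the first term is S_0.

Check differences: 12 - 22 = -10
2 - 12 = -10
Common difference d = -10.
First term a = 22.
Formula: S_i = 22 - 10*i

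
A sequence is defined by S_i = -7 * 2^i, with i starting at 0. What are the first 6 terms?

This is a geometric sequence.
i=0: S_0 = -7 * 2^0 = -7
i=1: S_1 = -7 * 2^1 = -14
i=2: S_2 = -7 * 2^2 = -28
i=3: S_3 = -7 * 2^3 = -56
i=4: S_4 = -7 * 2^4 = -112
i=5: S_5 = -7 * 2^5 = -224
The first 6 terms are: [-7, -14, -28, -56, -112, -224]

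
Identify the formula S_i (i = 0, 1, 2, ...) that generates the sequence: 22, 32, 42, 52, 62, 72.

Check differences: 32 - 22 = 10
42 - 32 = 10
Common difference d = 10.
First term a = 22.
Formula: S_i = 22 + 10*i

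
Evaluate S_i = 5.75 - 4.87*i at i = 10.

S_10 = 5.75 + -4.87*10 = 5.75 + -48.7 = -42.95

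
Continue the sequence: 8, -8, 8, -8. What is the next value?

Ratios: -8 / 8 = -1.0
This is a geometric sequence with common ratio r = -1.
Next term = -8 * -1 = 8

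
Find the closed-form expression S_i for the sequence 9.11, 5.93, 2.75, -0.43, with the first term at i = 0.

Check differences: 5.93 - 9.11 = -3.18
2.75 - 5.93 = -3.18
Common difference d = -3.18.
First term a = 9.11.
Formula: S_i = 9.11 - 3.18*i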